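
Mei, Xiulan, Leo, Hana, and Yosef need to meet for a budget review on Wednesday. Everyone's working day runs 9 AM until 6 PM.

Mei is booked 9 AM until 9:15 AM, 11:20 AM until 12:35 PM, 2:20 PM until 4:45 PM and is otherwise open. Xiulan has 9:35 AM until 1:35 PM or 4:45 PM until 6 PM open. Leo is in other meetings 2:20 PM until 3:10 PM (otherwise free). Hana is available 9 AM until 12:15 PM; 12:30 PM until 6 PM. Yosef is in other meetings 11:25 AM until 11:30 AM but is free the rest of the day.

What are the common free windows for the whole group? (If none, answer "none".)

09:35-11:20, 12:35-13:35, 16:45-18:00

Mei free: 09:15-11:20, 12:35-14:20, 16:45-18:00 (invert busy blocks within the working day).
Xiulan free: 09:35-13:35, 16:45-18:00.
Leo free: 09:00-14:20, 15:10-18:00 (invert busy blocks within the working day).
Hana free: 09:00-12:15, 12:30-18:00.
Yosef free: 09:00-11:25, 11:30-18:00 (invert busy blocks within the working day).
Mei ∩ Xiulan: 09:35-11:20, 12:35-13:35, 16:45-18:00.
Mei ∩ Xiulan ∩ Leo: 09:35-11:20, 12:35-13:35, 16:45-18:00.
Mei ∩ Xiulan ∩ Leo ∩ Hana: 09:35-11:20, 12:35-13:35, 16:45-18:00.
Mei ∩ Xiulan ∩ Leo ∩ Hana ∩ Yosef: 09:35-11:20, 12:35-13:35, 16:45-18:00.
Those are the intersection windows.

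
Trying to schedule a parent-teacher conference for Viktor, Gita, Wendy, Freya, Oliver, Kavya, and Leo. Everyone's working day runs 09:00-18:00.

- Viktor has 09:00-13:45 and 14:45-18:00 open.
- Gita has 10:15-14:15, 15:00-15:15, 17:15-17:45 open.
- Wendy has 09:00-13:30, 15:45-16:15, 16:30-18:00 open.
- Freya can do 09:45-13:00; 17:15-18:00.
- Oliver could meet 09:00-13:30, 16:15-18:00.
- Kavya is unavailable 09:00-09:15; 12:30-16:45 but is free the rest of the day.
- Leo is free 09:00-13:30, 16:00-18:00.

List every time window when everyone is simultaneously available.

10:15-12:30, 17:15-17:45

Viktor free: 09:00-13:45, 14:45-18:00.
Gita free: 10:15-14:15, 15:00-15:15, 17:15-17:45.
Wendy free: 09:00-13:30, 15:45-16:15, 16:30-18:00.
Freya free: 09:45-13:00, 17:15-18:00.
Oliver free: 09:00-13:30, 16:15-18:00.
Kavya free: 09:15-12:30, 16:45-18:00 (invert busy blocks within the working day).
Leo free: 09:00-13:30, 16:00-18:00.
Viktor ∩ Gita: 10:15-13:45, 15:00-15:15, 17:15-17:45.
Viktor ∩ Gita ∩ Wendy: 10:15-13:30, 17:15-17:45.
Viktor ∩ Gita ∩ Wendy ∩ Freya: 10:15-13:00, 17:15-17:45.
Viktor ∩ Gita ∩ Wendy ∩ Freya ∩ Oliver: 10:15-13:00, 17:15-17:45.
Viktor ∩ Gita ∩ Wendy ∩ Freya ∩ Oliver ∩ Kavya: 10:15-12:30, 17:15-17:45.
Viktor ∩ Gita ∩ Wendy ∩ Freya ∩ Oliver ∩ Kavya ∩ Leo: 10:15-12:30, 17:15-17:45.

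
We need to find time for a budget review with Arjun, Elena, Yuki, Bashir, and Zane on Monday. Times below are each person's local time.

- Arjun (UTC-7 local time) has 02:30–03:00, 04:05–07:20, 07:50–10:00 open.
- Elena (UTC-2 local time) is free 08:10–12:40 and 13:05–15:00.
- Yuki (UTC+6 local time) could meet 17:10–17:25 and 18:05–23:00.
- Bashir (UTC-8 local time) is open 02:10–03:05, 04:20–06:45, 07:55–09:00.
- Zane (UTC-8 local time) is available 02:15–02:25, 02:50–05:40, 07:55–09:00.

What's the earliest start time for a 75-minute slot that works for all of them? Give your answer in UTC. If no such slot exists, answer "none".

12:20

Arjun in UTC: 09:30-10:00, 11:05-14:20, 14:50-17:00 (add 7h to convert from UTC-7).
Elena in UTC: 10:10-14:40, 15:05-17:00 (add 2h to convert from UTC-2).
Yuki in UTC: 11:10-11:25, 12:05-17:00 (subtract 6h to convert from UTC+6).
Bashir in UTC: 10:10-11:05, 12:20-14:45, 15:55-17:00 (add 8h to convert from UTC-8).
Zane in UTC: 10:15-10:25, 10:50-13:40, 15:55-17:00 (add 8h to convert from UTC-8).
Arjun ∩ Elena: 11:05-14:20, 15:05-17:00.
Arjun ∩ Elena ∩ Yuki: 11:10-11:25, 12:05-14:20, 15:05-17:00.
Arjun ∩ Elena ∩ Yuki ∩ Bashir: 12:20-14:20, 15:55-17:00.
Arjun ∩ Elena ∩ Yuki ∩ Bashir ∩ Zane: 12:20-13:40, 15:55-17:00.
Those are the intersection windows.
The first common window of at least 75 minutes is 12:20-13:40, so the earliest start is 12:20.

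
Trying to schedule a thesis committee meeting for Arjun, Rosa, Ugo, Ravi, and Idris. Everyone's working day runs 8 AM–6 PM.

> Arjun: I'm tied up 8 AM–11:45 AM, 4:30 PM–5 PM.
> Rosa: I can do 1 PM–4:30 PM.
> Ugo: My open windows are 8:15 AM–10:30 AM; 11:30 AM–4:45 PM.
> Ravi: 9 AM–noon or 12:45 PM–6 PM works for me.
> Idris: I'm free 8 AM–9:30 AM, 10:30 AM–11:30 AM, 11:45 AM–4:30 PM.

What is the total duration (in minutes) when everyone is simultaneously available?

210

Arjun free: 11:45-16:30, 17:00-18:00 (invert busy blocks within the working day).
Rosa free: 13:00-16:30.
Ugo free: 08:15-10:30, 11:30-16:45.
Ravi free: 09:00-12:00, 12:45-18:00.
Idris free: 08:00-09:30, 10:30-11:30, 11:45-16:30.
Arjun ∩ Rosa: 13:00-16:30.
Arjun ∩ Rosa ∩ Ugo: 13:00-16:30.
Arjun ∩ Rosa ∩ Ugo ∩ Ravi: 13:00-16:30.
Arjun ∩ Rosa ∩ Ugo ∩ Ravi ∩ Idris: 13:00-16:30.
So the common availability across everyone is 13:00-16:30.
That's a single block of 210 minutes.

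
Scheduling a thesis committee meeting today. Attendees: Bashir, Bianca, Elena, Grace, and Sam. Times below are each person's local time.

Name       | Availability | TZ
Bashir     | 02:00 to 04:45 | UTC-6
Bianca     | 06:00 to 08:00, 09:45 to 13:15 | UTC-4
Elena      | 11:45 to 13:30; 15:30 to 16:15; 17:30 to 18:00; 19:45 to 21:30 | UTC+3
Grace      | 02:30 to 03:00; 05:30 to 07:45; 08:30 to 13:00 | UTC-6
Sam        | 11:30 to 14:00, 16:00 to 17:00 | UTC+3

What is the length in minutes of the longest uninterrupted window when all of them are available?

Bashir in UTC: 08:00-10:45 (add 6h to convert from UTC-6).
Bianca in UTC: 10:00-12:00, 13:45-17:15 (add 4h to convert from UTC-4).
Elena in UTC: 08:45-10:30, 12:30-13:15, 14:30-15:00, 16:45-18:30 (subtract 3h to convert from UTC+3).
Grace in UTC: 08:30-09:00, 11:30-13:45, 14:30-19:00 (add 6h to convert from UTC-6).
Sam in UTC: 08:30-11:00, 13:00-14:00 (subtract 3h to convert from UTC+3).
Bashir ∩ Bianca: 10:00-10:45.
Bashir ∩ Bianca ∩ Elena: 10:00-10:30.
Bashir ∩ Bianca ∩ Elena ∩ Grace: ∅.
Bashir ∩ Bianca ∩ Elena ∩ Grace ∩ Sam: ∅.
There is no time when everyone is free.
No common window exists, so the longest block is 0 minutes.

0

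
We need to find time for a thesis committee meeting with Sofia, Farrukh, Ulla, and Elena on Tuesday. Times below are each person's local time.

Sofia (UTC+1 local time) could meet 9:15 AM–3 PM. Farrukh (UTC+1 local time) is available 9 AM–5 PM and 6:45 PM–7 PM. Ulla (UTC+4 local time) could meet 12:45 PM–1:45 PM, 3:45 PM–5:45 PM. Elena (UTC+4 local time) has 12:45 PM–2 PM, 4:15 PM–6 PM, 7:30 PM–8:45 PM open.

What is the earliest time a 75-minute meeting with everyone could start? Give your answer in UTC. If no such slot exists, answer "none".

12:15

Sofia in UTC: 08:15-14:00 (subtract 1h to convert from UTC+1).
Farrukh in UTC: 08:00-16:00, 17:45-18:00 (subtract 1h to convert from UTC+1).
Ulla in UTC: 08:45-09:45, 11:45-13:45 (subtract 4h to convert from UTC+4).
Elena in UTC: 08:45-10:00, 12:15-14:00, 15:30-16:45 (subtract 4h to convert from UTC+4).
Sofia ∩ Farrukh: 08:15-14:00.
Sofia ∩ Farrukh ∩ Ulla: 08:45-09:45, 11:45-13:45.
Sofia ∩ Farrukh ∩ Ulla ∩ Elena: 08:45-09:45, 12:15-13:45.
The first common window of at least 75 minutes is 12:15-13:45, so the earliest start is 12:15.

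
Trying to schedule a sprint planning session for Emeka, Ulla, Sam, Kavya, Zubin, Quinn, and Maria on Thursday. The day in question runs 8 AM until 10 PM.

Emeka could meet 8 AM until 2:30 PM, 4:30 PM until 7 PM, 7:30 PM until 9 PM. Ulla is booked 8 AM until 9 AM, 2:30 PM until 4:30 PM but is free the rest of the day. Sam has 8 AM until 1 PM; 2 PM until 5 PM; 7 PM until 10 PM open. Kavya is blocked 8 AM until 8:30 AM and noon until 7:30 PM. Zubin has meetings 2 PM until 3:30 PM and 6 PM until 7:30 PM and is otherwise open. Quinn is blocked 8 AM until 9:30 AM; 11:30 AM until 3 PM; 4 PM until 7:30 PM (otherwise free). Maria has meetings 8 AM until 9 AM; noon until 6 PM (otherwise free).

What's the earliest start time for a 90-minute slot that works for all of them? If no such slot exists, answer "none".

09:30

Emeka free: 08:00-14:30, 16:30-19:00, 19:30-21:00.
Ulla free: 09:00-14:30, 16:30-22:00 (invert busy blocks within the working day).
Sam free: 08:00-13:00, 14:00-17:00, 19:00-22:00.
Kavya free: 08:30-12:00, 19:30-22:00 (invert busy blocks within the working day).
Zubin free: 08:00-14:00, 15:30-18:00, 19:30-22:00 (invert busy blocks within the working day).
Quinn free: 09:30-11:30, 15:00-16:00, 19:30-22:00 (invert busy blocks within the working day).
Maria free: 09:00-12:00, 18:00-22:00 (invert busy blocks within the working day).
Emeka ∩ Ulla: 09:00-14:30, 16:30-19:00, 19:30-21:00.
Emeka ∩ Ulla ∩ Sam: 09:00-13:00, 14:00-14:30, 16:30-17:00, 19:30-21:00.
Emeka ∩ Ulla ∩ Sam ∩ Kavya: 09:00-12:00, 19:30-21:00.
Emeka ∩ Ulla ∩ Sam ∩ Kavya ∩ Zubin: 09:00-12:00, 19:30-21:00.
Emeka ∩ Ulla ∩ Sam ∩ Kavya ∩ Zubin ∩ Quinn: 09:30-11:30, 19:30-21:00.
Emeka ∩ Ulla ∩ Sam ∩ Kavya ∩ Zubin ∩ Quinn ∩ Maria: 09:30-11:30, 19:30-21:00.
The first common window of at least 90 minutes is 09:30-11:30, so the earliest start is 09:30.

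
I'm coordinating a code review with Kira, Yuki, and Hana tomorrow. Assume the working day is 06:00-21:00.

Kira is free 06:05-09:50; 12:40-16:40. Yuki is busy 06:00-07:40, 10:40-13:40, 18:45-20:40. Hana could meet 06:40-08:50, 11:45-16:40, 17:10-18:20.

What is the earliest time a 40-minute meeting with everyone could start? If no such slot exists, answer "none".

07:40

Kira free: 06:05-09:50, 12:40-16:40.
Yuki free: 07:40-10:40, 13:40-18:45, 20:40-21:00 (invert busy blocks within the working day).
Hana free: 06:40-08:50, 11:45-16:40, 17:10-18:20.
Kira ∩ Yuki: 07:40-09:50, 13:40-16:40.
Kira ∩ Yuki ∩ Hana: 07:40-08:50, 13:40-16:40.
The first common window of at least 40 minutes is 07:40-08:50, so the earliest start is 07:40.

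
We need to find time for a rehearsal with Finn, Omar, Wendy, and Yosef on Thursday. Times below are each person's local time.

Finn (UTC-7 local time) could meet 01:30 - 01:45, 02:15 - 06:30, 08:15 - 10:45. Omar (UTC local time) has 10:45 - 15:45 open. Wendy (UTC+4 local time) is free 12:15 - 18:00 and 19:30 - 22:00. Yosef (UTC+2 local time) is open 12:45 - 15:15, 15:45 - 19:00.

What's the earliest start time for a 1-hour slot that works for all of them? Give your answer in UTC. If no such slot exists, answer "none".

Finn in UTC: 08:30-08:45, 09:15-13:30, 15:15-17:45 (add 7h to convert from UTC-7).
Omar in UTC: 10:45-15:45.
Wendy in UTC: 08:15-14:00, 15:30-18:00 (subtract 4h to convert from UTC+4).
Yosef in UTC: 10:45-13:15, 13:45-17:00 (subtract 2h to convert from UTC+2).
Finn ∩ Omar: 10:45-13:30, 15:15-15:45.
Finn ∩ Omar ∩ Wendy: 10:45-13:30, 15:30-15:45.
Finn ∩ Omar ∩ Wendy ∩ Yosef: 10:45-13:15, 15:30-15:45.
The first common window of at least 60 minutes is 10:45-13:15, so the earliest start is 10:45.

10:45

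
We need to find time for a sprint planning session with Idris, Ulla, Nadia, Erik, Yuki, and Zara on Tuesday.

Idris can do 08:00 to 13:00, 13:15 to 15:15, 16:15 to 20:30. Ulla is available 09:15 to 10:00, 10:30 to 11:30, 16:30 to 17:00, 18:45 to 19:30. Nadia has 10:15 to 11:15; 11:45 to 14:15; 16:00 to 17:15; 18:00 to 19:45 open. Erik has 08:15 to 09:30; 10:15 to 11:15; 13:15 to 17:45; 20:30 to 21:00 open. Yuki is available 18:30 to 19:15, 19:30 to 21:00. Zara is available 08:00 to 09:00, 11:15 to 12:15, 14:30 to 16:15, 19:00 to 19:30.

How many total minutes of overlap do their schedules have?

Idris ∩ Ulla: 09:15-10:00, 10:30-11:30, 16:30-17:00, 18:45-19:30.
Idris ∩ Ulla ∩ Nadia: 10:30-11:15, 16:30-17:00, 18:45-19:30.
Idris ∩ Ulla ∩ Nadia ∩ Erik: 10:30-11:15, 16:30-17:00.
Idris ∩ Ulla ∩ Nadia ∩ Erik ∩ Yuki: ∅.
Idris ∩ Ulla ∩ Nadia ∩ Erik ∩ Yuki ∩ Zara: ∅.
There is no time when everyone is free.
There is no common window, so the total is 0 minutes.

0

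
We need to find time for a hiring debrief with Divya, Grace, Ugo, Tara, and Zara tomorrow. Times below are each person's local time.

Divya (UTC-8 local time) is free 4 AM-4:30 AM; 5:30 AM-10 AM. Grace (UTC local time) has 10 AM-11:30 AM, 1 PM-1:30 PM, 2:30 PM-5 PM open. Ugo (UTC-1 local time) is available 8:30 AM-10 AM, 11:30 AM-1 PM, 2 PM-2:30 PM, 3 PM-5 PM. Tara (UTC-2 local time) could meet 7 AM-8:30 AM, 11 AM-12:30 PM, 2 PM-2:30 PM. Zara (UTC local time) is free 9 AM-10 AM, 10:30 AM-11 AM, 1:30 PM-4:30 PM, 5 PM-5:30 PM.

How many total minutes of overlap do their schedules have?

30

Divya in UTC: 12:00-12:30, 13:30-18:00 (add 8h to convert from UTC-8).
Grace in UTC: 10:00-11:30, 13:00-13:30, 14:30-17:00.
Ugo in UTC: 09:30-11:00, 12:30-14:00, 15:00-15:30, 16:00-18:00 (add 1h to convert from UTC-1).
Tara in UTC: 09:00-10:30, 13:00-14:30, 16:00-16:30 (add 2h to convert from UTC-2).
Zara in UTC: 09:00-10:00, 10:30-11:00, 13:30-16:30, 17:00-17:30.
Divya ∩ Grace: 14:30-17:00.
Divya ∩ Grace ∩ Ugo: 15:00-15:30, 16:00-17:00.
Divya ∩ Grace ∩ Ugo ∩ Tara: 16:00-16:30.
Divya ∩ Grace ∩ Ugo ∩ Tara ∩ Zara: 16:00-16:30.
Those are the intersection windows.
That's a single block of 30 minutes.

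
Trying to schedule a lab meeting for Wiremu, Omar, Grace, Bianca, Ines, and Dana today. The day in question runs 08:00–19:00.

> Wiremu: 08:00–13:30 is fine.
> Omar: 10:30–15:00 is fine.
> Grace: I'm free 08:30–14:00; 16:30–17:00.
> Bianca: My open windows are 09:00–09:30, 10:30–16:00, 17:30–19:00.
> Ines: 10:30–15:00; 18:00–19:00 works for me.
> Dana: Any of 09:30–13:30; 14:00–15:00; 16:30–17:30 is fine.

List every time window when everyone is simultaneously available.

Wiremu ∩ Omar: 10:30-13:30.
Wiremu ∩ Omar ∩ Grace: 10:30-13:30.
Wiremu ∩ Omar ∩ Grace ∩ Bianca: 10:30-13:30.
Wiremu ∩ Omar ∩ Grace ∩ Bianca ∩ Ines: 10:30-13:30.
Wiremu ∩ Omar ∩ Grace ∩ Bianca ∩ Ines ∩ Dana: 10:30-13:30.

10:30-13:30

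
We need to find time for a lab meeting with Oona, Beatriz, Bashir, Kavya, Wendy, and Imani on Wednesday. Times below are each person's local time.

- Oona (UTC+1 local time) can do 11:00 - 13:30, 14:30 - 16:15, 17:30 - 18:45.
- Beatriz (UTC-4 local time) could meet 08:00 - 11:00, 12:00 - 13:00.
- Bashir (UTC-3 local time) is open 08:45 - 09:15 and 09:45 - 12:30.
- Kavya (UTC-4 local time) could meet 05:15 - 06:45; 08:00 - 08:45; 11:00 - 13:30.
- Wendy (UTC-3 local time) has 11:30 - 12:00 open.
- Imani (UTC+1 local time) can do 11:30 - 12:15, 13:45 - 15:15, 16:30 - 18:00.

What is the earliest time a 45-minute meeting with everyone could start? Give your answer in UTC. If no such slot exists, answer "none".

none

Oona in UTC: 10:00-12:30, 13:30-15:15, 16:30-17:45 (subtract 1h to convert from UTC+1).
Beatriz in UTC: 12:00-15:00, 16:00-17:00 (add 4h to convert from UTC-4).
Bashir in UTC: 11:45-12:15, 12:45-15:30 (add 3h to convert from UTC-3).
Kavya in UTC: 09:15-10:45, 12:00-12:45, 15:00-17:30 (add 4h to convert from UTC-4).
Wendy in UTC: 14:30-15:00 (add 3h to convert from UTC-3).
Imani in UTC: 10:30-11:15, 12:45-14:15, 15:30-17:00 (subtract 1h to convert from UTC+1).
Oona ∩ Beatriz: 12:00-12:30, 13:30-15:00, 16:30-17:00.
Oona ∩ Beatriz ∩ Bashir: 12:00-12:15, 13:30-15:00.
Oona ∩ Beatriz ∩ Bashir ∩ Kavya: 12:00-12:15.
Oona ∩ Beatriz ∩ Bashir ∩ Kavya ∩ Wendy: ∅.
Oona ∩ Beatriz ∩ Bashir ∩ Kavya ∩ Wendy ∩ Imani: ∅.
There is no time when everyone is free.
No common window is at least 45 minutes long.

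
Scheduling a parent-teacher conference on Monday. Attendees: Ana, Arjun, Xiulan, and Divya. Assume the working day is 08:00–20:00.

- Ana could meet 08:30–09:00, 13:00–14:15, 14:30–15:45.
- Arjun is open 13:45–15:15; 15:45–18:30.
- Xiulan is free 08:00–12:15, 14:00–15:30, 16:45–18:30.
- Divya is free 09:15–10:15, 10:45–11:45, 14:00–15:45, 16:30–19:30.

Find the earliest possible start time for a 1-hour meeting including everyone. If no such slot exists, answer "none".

none

Ana ∩ Arjun: 13:45-14:15, 14:30-15:15.
Ana ∩ Arjun ∩ Xiulan: 14:00-14:15, 14:30-15:15.
Ana ∩ Arjun ∩ Xiulan ∩ Divya: 14:00-14:15, 14:30-15:15.
So the common availability across everyone is 14:00-14:15, 14:30-15:15.
No common window is at least 60 minutes long.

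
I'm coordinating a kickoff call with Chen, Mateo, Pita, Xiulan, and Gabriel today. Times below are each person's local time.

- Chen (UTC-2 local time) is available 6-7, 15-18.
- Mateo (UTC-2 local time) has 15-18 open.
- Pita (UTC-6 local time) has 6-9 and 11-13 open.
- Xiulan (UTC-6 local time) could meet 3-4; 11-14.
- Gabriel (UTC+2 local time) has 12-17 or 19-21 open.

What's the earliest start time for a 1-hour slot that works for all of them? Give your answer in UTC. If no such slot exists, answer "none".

17:00

Chen in UTC: 08:00-09:00, 17:00-20:00 (add 2h to convert from UTC-2).
Mateo in UTC: 17:00-20:00 (add 2h to convert from UTC-2).
Pita in UTC: 12:00-15:00, 17:00-19:00 (add 6h to convert from UTC-6).
Xiulan in UTC: 09:00-10:00, 17:00-20:00 (add 6h to convert from UTC-6).
Gabriel in UTC: 10:00-15:00, 17:00-19:00 (subtract 2h to convert from UTC+2).
Chen ∩ Mateo: 17:00-20:00.
Chen ∩ Mateo ∩ Pita: 17:00-19:00.
Chen ∩ Mateo ∩ Pita ∩ Xiulan: 17:00-19:00.
Chen ∩ Mateo ∩ Pita ∩ Xiulan ∩ Gabriel: 17:00-19:00.
So the common availability across everyone is 17:00-19:00.
The first common window of at least 60 minutes is 17:00-19:00, so the earliest start is 17:00.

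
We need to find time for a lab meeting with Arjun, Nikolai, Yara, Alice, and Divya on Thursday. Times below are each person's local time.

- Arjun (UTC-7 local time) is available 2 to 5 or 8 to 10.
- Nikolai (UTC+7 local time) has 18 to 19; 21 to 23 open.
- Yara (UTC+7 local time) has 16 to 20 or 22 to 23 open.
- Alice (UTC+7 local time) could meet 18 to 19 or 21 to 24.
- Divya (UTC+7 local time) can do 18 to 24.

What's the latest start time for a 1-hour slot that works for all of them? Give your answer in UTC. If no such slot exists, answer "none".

Arjun in UTC: 09:00-12:00, 15:00-17:00 (add 7h to convert from UTC-7).
Nikolai in UTC: 11:00-12:00, 14:00-16:00 (subtract 7h to convert from UTC+7).
Yara in UTC: 09:00-13:00, 15:00-16:00 (subtract 7h to convert from UTC+7).
Alice in UTC: 11:00-12:00, 14:00-17:00 (subtract 7h to convert from UTC+7).
Divya in UTC: 11:00-17:00 (subtract 7h to convert from UTC+7).
Arjun ∩ Nikolai: 11:00-12:00, 15:00-16:00.
Arjun ∩ Nikolai ∩ Yara: 11:00-12:00, 15:00-16:00.
Arjun ∩ Nikolai ∩ Yara ∩ Alice: 11:00-12:00, 15:00-16:00.
Arjun ∩ Nikolai ∩ Yara ∩ Alice ∩ Divya: 11:00-12:00, 15:00-16:00.
The last common window of at least 60 minutes is 15:00-16:00; a 60-minute meeting can start as late as 15:00 and still end by 16:00.

15:00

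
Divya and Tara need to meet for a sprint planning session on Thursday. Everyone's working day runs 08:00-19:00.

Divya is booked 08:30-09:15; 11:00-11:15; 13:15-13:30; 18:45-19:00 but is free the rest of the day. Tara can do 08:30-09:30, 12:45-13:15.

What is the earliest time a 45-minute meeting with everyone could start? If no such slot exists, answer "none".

none

Divya free: 08:00-08:30, 09:15-11:00, 11:15-13:15, 13:30-18:45 (invert busy blocks within the working day).
Tara free: 08:30-09:30, 12:45-13:15.
Divya ∩ Tara: 09:15-09:30, 12:45-13:15.
No common window is at least 45 minutes long.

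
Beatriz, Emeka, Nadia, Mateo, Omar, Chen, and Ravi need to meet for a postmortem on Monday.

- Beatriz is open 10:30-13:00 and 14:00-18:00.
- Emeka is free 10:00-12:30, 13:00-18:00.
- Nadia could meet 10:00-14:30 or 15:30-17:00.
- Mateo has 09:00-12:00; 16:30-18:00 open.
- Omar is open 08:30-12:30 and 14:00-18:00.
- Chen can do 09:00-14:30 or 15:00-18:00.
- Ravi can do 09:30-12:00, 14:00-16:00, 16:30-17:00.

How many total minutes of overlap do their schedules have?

120

Beatriz ∩ Emeka: 10:30-12:30, 14:00-18:00.
Beatriz ∩ Emeka ∩ Nadia: 10:30-12:30, 14:00-14:30, 15:30-17:00.
Beatriz ∩ Emeka ∩ Nadia ∩ Mateo: 10:30-12:00, 16:30-17:00.
Beatriz ∩ Emeka ∩ Nadia ∩ Mateo ∩ Omar: 10:30-12:00, 16:30-17:00.
Beatriz ∩ Emeka ∩ Nadia ∩ Mateo ∩ Omar ∩ Chen: 10:30-12:00, 16:30-17:00.
Beatriz ∩ Emeka ∩ Nadia ∩ Mateo ∩ Omar ∩ Chen ∩ Ravi: 10:30-12:00, 16:30-17:00.
Summing the common windows: 90 + 30 = 120 minutes.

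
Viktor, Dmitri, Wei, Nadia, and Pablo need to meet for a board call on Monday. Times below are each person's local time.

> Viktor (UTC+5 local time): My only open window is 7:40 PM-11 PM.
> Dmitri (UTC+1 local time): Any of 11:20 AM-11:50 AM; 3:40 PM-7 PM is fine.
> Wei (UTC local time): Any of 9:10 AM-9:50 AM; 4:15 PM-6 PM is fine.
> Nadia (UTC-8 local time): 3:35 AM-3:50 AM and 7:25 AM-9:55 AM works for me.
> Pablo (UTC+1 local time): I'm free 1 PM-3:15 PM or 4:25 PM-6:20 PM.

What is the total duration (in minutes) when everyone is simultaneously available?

Viktor in UTC: 14:40-18:00 (subtract 5h to convert from UTC+5).
Dmitri in UTC: 10:20-10:50, 14:40-18:00 (subtract 1h to convert from UTC+1).
Wei in UTC: 09:10-09:50, 16:15-18:00.
Nadia in UTC: 11:35-11:50, 15:25-17:55 (add 8h to convert from UTC-8).
Pablo in UTC: 12:00-14:15, 15:25-17:20 (subtract 1h to convert from UTC+1).
Viktor ∩ Dmitri: 14:40-18:00.
Viktor ∩ Dmitri ∩ Wei: 16:15-18:00.
Viktor ∩ Dmitri ∩ Wei ∩ Nadia: 16:15-17:55.
Viktor ∩ Dmitri ∩ Wei ∩ Nadia ∩ Pablo: 16:15-17:20.
That's a single block of 65 minutes.

65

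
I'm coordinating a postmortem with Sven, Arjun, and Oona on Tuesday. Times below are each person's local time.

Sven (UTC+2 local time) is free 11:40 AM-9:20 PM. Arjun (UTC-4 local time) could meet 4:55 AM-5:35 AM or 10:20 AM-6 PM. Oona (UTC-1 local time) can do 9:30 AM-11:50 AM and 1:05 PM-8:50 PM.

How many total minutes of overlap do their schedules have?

300

Sven in UTC: 09:40-19:20 (subtract 2h to convert from UTC+2).
Arjun in UTC: 08:55-09:35, 14:20-22:00 (add 4h to convert from UTC-4).
Oona in UTC: 10:30-12:50, 14:05-21:50 (add 1h to convert from UTC-1).
Sven ∩ Arjun: 14:20-19:20.
Sven ∩ Arjun ∩ Oona: 14:20-19:20.
That's a single block of 300 minutes.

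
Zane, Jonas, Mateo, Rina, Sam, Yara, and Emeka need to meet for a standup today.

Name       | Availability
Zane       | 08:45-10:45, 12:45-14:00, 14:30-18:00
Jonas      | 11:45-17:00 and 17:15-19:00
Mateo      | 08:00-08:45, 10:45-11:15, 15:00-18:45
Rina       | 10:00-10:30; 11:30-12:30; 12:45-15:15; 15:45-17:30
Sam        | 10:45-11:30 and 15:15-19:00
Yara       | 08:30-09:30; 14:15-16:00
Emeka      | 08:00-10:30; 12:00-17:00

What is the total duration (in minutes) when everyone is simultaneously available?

Zane ∩ Jonas: 12:45-14:00, 14:30-17:00, 17:15-18:00.
Zane ∩ Jonas ∩ Mateo: 15:00-17:00, 17:15-18:00.
Zane ∩ Jonas ∩ Mateo ∩ Rina: 15:00-15:15, 15:45-17:00, 17:15-17:30.
Zane ∩ Jonas ∩ Mateo ∩ Rina ∩ Sam: 15:45-17:00, 17:15-17:30.
Zane ∩ Jonas ∩ Mateo ∩ Rina ∩ Sam ∩ Yara: 15:45-16:00.
Zane ∩ Jonas ∩ Mateo ∩ Rina ∩ Sam ∩ Yara ∩ Emeka: 15:45-16:00.
So the common availability across everyone is 15:45-16:00.
That's a single block of 15 minutes.

15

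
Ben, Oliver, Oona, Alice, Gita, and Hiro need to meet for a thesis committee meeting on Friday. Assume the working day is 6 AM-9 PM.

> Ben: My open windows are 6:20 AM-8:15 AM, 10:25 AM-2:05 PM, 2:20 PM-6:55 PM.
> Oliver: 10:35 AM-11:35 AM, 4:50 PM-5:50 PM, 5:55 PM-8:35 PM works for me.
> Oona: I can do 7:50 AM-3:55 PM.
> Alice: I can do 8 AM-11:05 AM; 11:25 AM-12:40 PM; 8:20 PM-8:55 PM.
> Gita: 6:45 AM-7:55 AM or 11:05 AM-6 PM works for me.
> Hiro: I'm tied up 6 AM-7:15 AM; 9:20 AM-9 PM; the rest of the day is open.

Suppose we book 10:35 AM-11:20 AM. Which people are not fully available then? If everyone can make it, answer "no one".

Alice, Gita, Hiro

Ben free: 06:20-08:15, 10:25-14:05, 14:20-18:55.
Oliver free: 10:35-11:35, 16:50-17:50, 17:55-20:35.
Oona free: 07:50-15:55.
Alice free: 08:00-11:05, 11:25-12:40, 20:20-20:55.
Gita free: 06:45-07:55, 11:05-18:00.
Hiro free: 07:15-09:20 (invert busy blocks within the working day).
Ben: free for 10:35-11:20. Oliver: free for 10:35-11:20. Oona: free for 10:35-11:20. Alice: not fully free for 10:35-11:20. Gita: not fully free for 10:35-11:20. Hiro: not fully free for 10:35-11:20.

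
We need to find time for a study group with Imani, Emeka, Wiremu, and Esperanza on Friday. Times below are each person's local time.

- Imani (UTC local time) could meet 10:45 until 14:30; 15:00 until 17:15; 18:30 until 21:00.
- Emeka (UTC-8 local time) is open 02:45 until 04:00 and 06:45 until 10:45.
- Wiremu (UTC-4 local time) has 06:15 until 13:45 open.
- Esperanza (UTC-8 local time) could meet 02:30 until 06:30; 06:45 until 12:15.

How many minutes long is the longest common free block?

Imani in UTC: 10:45-14:30, 15:00-17:15, 18:30-21:00.
Emeka in UTC: 10:45-12:00, 14:45-18:45 (add 8h to convert from UTC-8).
Wiremu in UTC: 10:15-17:45 (add 4h to convert from UTC-4).
Esperanza in UTC: 10:30-14:30, 14:45-20:15 (add 8h to convert from UTC-8).
Imani ∩ Emeka: 10:45-12:00, 15:00-17:15, 18:30-18:45.
Imani ∩ Emeka ∩ Wiremu: 10:45-12:00, 15:00-17:15.
Imani ∩ Emeka ∩ Wiremu ∩ Esperanza: 10:45-12:00, 15:00-17:15.
The longest is 15:00-17:15 at 135 minutes.

135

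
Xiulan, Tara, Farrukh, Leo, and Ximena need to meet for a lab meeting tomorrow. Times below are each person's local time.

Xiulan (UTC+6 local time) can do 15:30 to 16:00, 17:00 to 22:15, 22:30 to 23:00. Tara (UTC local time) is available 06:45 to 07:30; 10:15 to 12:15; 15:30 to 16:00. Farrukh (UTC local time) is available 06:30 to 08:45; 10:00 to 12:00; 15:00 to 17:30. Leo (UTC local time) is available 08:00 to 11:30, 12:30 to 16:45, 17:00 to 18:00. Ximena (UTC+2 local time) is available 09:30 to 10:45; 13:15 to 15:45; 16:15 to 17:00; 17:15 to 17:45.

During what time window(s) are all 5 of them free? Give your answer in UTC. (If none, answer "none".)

11:15-11:30, 15:30-15:45

Xiulan in UTC: 09:30-10:00, 11:00-16:15, 16:30-17:00 (subtract 6h to convert from UTC+6).
Tara in UTC: 06:45-07:30, 10:15-12:15, 15:30-16:00.
Farrukh in UTC: 06:30-08:45, 10:00-12:00, 15:00-17:30.
Leo in UTC: 08:00-11:30, 12:30-16:45, 17:00-18:00.
Ximena in UTC: 07:30-08:45, 11:15-13:45, 14:15-15:00, 15:15-15:45 (subtract 2h to convert from UTC+2).
Xiulan ∩ Tara: 11:00-12:15, 15:30-16:00.
Xiulan ∩ Tara ∩ Farrukh: 11:00-12:00, 15:30-16:00.
Xiulan ∩ Tara ∩ Farrukh ∩ Leo: 11:00-11:30, 15:30-16:00.
Xiulan ∩ Tara ∩ Farrukh ∩ Leo ∩ Ximena: 11:15-11:30, 15:30-15:45.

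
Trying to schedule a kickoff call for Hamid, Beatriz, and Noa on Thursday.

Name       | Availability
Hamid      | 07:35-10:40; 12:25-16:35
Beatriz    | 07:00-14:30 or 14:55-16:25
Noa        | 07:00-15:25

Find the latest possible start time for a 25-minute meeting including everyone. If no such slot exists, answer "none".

Hamid ∩ Beatriz: 07:35-10:40, 12:25-14:30, 14:55-16:25.
Hamid ∩ Beatriz ∩ Noa: 07:35-10:40, 12:25-14:30, 14:55-15:25.
The last common window of at least 25 minutes is 14:55-15:25; a 25-minute meeting can start as late as 15:00 and still end by 15:25.

15:00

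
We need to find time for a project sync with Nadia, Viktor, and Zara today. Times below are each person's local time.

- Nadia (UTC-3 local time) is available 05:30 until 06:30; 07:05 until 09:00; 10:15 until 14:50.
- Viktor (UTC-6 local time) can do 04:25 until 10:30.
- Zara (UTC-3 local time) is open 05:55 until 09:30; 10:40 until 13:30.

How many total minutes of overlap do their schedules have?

265

Nadia in UTC: 08:30-09:30, 10:05-12:00, 13:15-17:50 (add 3h to convert from UTC-3).
Viktor in UTC: 10:25-16:30 (add 6h to convert from UTC-6).
Zara in UTC: 08:55-12:30, 13:40-16:30 (add 3h to convert from UTC-3).
Nadia ∩ Viktor: 10:25-12:00, 13:15-16:30.
Nadia ∩ Viktor ∩ Zara: 10:25-12:00, 13:40-16:30.
Those are the intersection windows.
Summing the common windows: 95 + 170 = 265 minutes.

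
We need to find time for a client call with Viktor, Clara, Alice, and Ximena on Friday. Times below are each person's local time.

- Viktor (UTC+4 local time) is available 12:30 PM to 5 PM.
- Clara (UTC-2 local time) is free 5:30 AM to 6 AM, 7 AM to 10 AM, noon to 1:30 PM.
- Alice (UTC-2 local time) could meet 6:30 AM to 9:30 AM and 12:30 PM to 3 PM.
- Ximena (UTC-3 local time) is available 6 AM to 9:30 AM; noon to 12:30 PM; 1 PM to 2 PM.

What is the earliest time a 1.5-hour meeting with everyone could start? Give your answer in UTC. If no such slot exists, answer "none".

Viktor in UTC: 08:30-13:00 (subtract 4h to convert from UTC+4).
Clara in UTC: 07:30-08:00, 09:00-12:00, 14:00-15:30 (add 2h to convert from UTC-2).
Alice in UTC: 08:30-11:30, 14:30-17:00 (add 2h to convert from UTC-2).
Ximena in UTC: 09:00-12:30, 15:00-15:30, 16:00-17:00 (add 3h to convert from UTC-3).
Viktor ∩ Clara: 09:00-12:00.
Viktor ∩ Clara ∩ Alice: 09:00-11:30.
Viktor ∩ Clara ∩ Alice ∩ Ximena: 09:00-11:30.
So the common availability across everyone is 09:00-11:30.
The first common window of at least 90 minutes is 09:00-11:30, so the earliest start is 09:00.

09:00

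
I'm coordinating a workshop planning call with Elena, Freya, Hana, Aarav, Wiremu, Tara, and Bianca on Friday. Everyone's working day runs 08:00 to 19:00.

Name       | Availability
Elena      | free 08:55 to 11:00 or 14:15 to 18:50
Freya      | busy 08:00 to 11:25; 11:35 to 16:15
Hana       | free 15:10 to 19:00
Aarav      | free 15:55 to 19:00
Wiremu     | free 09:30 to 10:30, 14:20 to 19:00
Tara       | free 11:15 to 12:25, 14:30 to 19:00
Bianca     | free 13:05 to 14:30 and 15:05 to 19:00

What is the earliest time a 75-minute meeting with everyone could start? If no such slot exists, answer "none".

16:15

Elena free: 08:55-11:00, 14:15-18:50.
Freya free: 11:25-11:35, 16:15-19:00 (invert busy blocks within the working day).
Hana free: 15:10-19:00.
Aarav free: 15:55-19:00.
Wiremu free: 09:30-10:30, 14:20-19:00.
Tara free: 11:15-12:25, 14:30-19:00.
Bianca free: 13:05-14:30, 15:05-19:00.
Elena ∩ Freya: 16:15-18:50.
Elena ∩ Freya ∩ Hana: 16:15-18:50.
Elena ∩ Freya ∩ Hana ∩ Aarav: 16:15-18:50.
Elena ∩ Freya ∩ Hana ∩ Aarav ∩ Wiremu: 16:15-18:50.
Elena ∩ Freya ∩ Hana ∩ Aarav ∩ Wiremu ∩ Tara: 16:15-18:50.
Elena ∩ Freya ∩ Hana ∩ Aarav ∩ Wiremu ∩ Tara ∩ Bianca: 16:15-18:50.
The first common window of at least 75 minutes is 16:15-18:50, so the earliest start is 16:15.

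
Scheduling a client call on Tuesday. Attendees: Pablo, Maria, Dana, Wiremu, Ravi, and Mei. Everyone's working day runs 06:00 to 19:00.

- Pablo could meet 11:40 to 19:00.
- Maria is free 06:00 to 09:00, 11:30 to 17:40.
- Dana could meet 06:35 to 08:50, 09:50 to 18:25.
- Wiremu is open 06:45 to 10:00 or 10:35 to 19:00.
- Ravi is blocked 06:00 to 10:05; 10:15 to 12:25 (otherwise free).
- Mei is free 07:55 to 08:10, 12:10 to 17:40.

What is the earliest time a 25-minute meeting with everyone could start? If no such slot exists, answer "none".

Pablo free: 11:40-19:00.
Maria free: 06:00-09:00, 11:30-17:40.
Dana free: 06:35-08:50, 09:50-18:25.
Wiremu free: 06:45-10:00, 10:35-19:00.
Ravi free: 10:05-10:15, 12:25-19:00 (invert busy blocks within the working day).
Mei free: 07:55-08:10, 12:10-17:40.
Pablo ∩ Maria: 11:40-17:40.
Pablo ∩ Maria ∩ Dana: 11:40-17:40.
Pablo ∩ Maria ∩ Dana ∩ Wiremu: 11:40-17:40.
Pablo ∩ Maria ∩ Dana ∩ Wiremu ∩ Ravi: 12:25-17:40.
Pablo ∩ Maria ∩ Dana ∩ Wiremu ∩ Ravi ∩ Mei: 12:25-17:40.
Those are the intersection windows.
The first common window of at least 25 minutes is 12:25-17:40, so the earliest start is 12:25.

12:25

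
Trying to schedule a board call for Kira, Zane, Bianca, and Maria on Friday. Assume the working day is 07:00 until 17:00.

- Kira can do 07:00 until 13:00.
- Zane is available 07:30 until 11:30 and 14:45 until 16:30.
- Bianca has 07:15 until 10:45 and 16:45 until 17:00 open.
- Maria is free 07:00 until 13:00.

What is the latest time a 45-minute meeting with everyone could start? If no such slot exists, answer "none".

Kira ∩ Zane: 07:30-11:30.
Kira ∩ Zane ∩ Bianca: 07:30-10:45.
Kira ∩ Zane ∩ Bianca ∩ Maria: 07:30-10:45.
So the common availability across everyone is 07:30-10:45.
The last common window of at least 45 minutes is 07:30-10:45; a 45-minute meeting can start as late as 10:00 and still end by 10:45.

10:00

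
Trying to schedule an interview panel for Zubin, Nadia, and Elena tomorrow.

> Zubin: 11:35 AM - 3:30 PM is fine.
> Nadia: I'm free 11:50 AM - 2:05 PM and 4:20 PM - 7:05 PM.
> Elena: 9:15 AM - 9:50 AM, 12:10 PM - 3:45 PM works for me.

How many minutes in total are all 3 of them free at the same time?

115

Zubin ∩ Nadia: 11:50-14:05.
Zubin ∩ Nadia ∩ Elena: 12:10-14:05.
That's a single block of 115 minutes.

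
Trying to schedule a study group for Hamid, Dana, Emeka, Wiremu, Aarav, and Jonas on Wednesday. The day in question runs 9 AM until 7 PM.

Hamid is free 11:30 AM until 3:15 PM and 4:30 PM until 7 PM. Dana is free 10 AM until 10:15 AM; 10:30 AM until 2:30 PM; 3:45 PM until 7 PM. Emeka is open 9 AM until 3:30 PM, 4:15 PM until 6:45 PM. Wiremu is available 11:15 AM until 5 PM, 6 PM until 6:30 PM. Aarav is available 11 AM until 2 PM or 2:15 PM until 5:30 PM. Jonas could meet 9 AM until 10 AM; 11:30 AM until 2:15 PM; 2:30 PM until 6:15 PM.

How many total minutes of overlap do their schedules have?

Hamid ∩ Dana: 11:30-14:30, 16:30-19:00.
Hamid ∩ Dana ∩ Emeka: 11:30-14:30, 16:30-18:45.
Hamid ∩ Dana ∩ Emeka ∩ Wiremu: 11:30-14:30, 16:30-17:00, 18:00-18:30.
Hamid ∩ Dana ∩ Emeka ∩ Wiremu ∩ Aarav: 11:30-14:00, 14:15-14:30, 16:30-17:00.
Hamid ∩ Dana ∩ Emeka ∩ Wiremu ∩ Aarav ∩ Jonas: 11:30-14:00, 16:30-17:00.
So the common availability across everyone is 11:30-14:00, 16:30-17:00.
Summing the common windows: 150 + 30 = 180 minutes.

180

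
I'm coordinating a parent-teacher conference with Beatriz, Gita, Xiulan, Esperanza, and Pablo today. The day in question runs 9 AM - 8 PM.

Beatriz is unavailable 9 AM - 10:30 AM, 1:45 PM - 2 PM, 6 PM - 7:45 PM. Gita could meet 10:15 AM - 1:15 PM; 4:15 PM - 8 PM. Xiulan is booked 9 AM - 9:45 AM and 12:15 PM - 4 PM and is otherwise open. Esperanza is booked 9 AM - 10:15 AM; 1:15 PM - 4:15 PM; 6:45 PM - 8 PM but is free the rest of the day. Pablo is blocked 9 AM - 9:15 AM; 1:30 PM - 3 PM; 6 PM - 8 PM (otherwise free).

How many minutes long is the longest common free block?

105

Beatriz free: 10:30-13:45, 14:00-18:00, 19:45-20:00 (invert busy blocks within the working day).
Gita free: 10:15-13:15, 16:15-20:00.
Xiulan free: 09:45-12:15, 16:00-20:00 (invert busy blocks within the working day).
Esperanza free: 10:15-13:15, 16:15-18:45 (invert busy blocks within the working day).
Pablo free: 09:15-13:30, 15:00-18:00 (invert busy blocks within the working day).
Beatriz ∩ Gita: 10:30-13:15, 16:15-18:00, 19:45-20:00.
Beatriz ∩ Gita ∩ Xiulan: 10:30-12:15, 16:15-18:00, 19:45-20:00.
Beatriz ∩ Gita ∩ Xiulan ∩ Esperanza: 10:30-12:15, 16:15-18:00.
Beatriz ∩ Gita ∩ Xiulan ∩ Esperanza ∩ Pablo: 10:30-12:15, 16:15-18:00.
The longest is 10:30-12:15 at 105 minutes.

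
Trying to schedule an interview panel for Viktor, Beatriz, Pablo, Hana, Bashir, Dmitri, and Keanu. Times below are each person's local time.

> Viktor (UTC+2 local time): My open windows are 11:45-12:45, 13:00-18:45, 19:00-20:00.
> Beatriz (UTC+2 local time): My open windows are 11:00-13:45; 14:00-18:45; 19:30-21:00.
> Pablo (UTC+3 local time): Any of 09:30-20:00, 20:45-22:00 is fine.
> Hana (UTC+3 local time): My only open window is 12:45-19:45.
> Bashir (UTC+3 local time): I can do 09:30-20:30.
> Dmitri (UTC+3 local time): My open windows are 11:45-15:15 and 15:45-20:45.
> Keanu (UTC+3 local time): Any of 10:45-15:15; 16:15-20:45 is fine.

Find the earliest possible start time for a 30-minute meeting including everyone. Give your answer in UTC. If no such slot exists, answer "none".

09:45

Viktor in UTC: 09:45-10:45, 11:00-16:45, 17:00-18:00 (subtract 2h to convert from UTC+2).
Beatriz in UTC: 09:00-11:45, 12:00-16:45, 17:30-19:00 (subtract 2h to convert from UTC+2).
Pablo in UTC: 06:30-17:00, 17:45-19:00 (subtract 3h to convert from UTC+3).
Hana in UTC: 09:45-16:45 (subtract 3h to convert from UTC+3).
Bashir in UTC: 06:30-17:30 (subtract 3h to convert from UTC+3).
Dmitri in UTC: 08:45-12:15, 12:45-17:45 (subtract 3h to convert from UTC+3).
Keanu in UTC: 07:45-12:15, 13:15-17:45 (subtract 3h to convert from UTC+3).
Viktor ∩ Beatriz: 09:45-10:45, 11:00-11:45, 12:00-16:45, 17:30-18:00.
Viktor ∩ Beatriz ∩ Pablo: 09:45-10:45, 11:00-11:45, 12:00-16:45, 17:45-18:00.
Viktor ∩ Beatriz ∩ Pablo ∩ Hana: 09:45-10:45, 11:00-11:45, 12:00-16:45.
Viktor ∩ Beatriz ∩ Pablo ∩ Hana ∩ Bashir: 09:45-10:45, 11:00-11:45, 12:00-16:45.
Viktor ∩ Beatriz ∩ Pablo ∩ Hana ∩ Bashir ∩ Dmitri: 09:45-10:45, 11:00-11:45, 12:00-12:15, 12:45-16:45.
Viktor ∩ Beatriz ∩ Pablo ∩ Hana ∩ Bashir ∩ Dmitri ∩ Keanu: 09:45-10:45, 11:00-11:45, 12:00-12:15, 13:15-16:45.
Those are the intersection windows.
The first common window of at least 30 minutes is 09:45-10:45, so the earliest start is 09:45.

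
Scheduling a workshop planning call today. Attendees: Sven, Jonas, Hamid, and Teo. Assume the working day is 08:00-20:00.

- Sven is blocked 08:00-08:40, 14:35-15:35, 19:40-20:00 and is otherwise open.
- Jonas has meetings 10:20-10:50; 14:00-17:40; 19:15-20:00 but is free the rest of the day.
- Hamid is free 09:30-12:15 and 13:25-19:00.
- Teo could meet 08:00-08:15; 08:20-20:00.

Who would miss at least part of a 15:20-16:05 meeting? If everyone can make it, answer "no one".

Jonas, Sven

Sven free: 08:40-14:35, 15:35-19:40 (invert busy blocks within the working day).
Jonas free: 08:00-10:20, 10:50-14:00, 17:40-19:15 (invert busy blocks within the working day).
Hamid free: 09:30-12:15, 13:25-19:00.
Teo free: 08:00-08:15, 08:20-20:00.
Sven: not fully free for 15:20-16:05. Jonas: not fully free for 15:20-16:05. Hamid: free for 15:20-16:05. Teo: free for 15:20-16:05.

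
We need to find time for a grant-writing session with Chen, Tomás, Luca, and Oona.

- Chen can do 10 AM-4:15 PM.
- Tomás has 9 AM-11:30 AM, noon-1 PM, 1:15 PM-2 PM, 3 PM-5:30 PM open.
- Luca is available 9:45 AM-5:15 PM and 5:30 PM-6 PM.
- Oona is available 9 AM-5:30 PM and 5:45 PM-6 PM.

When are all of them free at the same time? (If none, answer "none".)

Chen ∩ Tomás: 10:00-11:30, 12:00-13:00, 13:15-14:00, 15:00-16:15.
Chen ∩ Tomás ∩ Luca: 10:00-11:30, 12:00-13:00, 13:15-14:00, 15:00-16:15.
Chen ∩ Tomás ∩ Luca ∩ Oona: 10:00-11:30, 12:00-13:00, 13:15-14:00, 15:00-16:15.
So the common availability across everyone is 10:00-11:30, 12:00-13:00, 13:15-14:00, 15:00-16:15.

10:00-11:30, 12:00-13:00, 13:15-14:00, 15:00-16:15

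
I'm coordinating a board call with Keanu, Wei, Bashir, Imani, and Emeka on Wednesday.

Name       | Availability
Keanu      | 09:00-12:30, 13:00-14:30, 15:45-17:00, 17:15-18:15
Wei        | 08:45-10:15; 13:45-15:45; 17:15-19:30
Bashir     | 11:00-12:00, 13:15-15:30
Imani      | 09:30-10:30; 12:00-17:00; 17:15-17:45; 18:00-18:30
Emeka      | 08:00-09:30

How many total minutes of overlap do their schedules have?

Keanu ∩ Wei: 09:00-10:15, 13:45-14:30, 17:15-18:15.
Keanu ∩ Wei ∩ Bashir: 13:45-14:30.
Keanu ∩ Wei ∩ Bashir ∩ Imani: 13:45-14:30.
Keanu ∩ Wei ∩ Bashir ∩ Imani ∩ Emeka: ∅.
There is no time when everyone is free.
There is no common window, so the total is 0 minutes.

0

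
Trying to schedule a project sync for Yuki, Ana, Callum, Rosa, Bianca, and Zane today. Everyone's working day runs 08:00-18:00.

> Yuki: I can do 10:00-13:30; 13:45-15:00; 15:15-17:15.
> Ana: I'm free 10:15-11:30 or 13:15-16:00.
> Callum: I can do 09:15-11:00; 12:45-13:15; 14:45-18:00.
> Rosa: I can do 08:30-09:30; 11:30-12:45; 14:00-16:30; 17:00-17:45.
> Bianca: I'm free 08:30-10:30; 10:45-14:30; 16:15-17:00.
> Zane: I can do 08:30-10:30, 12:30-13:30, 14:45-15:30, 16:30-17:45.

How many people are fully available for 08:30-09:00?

Rosa, Bianca, and Zane can make the full 08:30-09:00 slot — that's 3.

3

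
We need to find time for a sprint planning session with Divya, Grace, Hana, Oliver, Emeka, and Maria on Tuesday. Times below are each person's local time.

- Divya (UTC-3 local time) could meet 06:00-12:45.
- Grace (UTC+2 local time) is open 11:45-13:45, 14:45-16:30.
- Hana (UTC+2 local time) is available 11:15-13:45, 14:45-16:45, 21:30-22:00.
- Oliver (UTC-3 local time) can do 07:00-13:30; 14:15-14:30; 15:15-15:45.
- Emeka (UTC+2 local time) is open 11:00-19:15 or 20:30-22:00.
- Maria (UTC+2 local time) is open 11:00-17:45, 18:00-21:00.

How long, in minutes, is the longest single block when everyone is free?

105

Divya in UTC: 09:00-15:45 (add 3h to convert from UTC-3).
Grace in UTC: 09:45-11:45, 12:45-14:30 (subtract 2h to convert from UTC+2).
Hana in UTC: 09:15-11:45, 12:45-14:45, 19:30-20:00 (subtract 2h to convert from UTC+2).
Oliver in UTC: 10:00-16:30, 17:15-17:30, 18:15-18:45 (add 3h to convert from UTC-3).
Emeka in UTC: 09:00-17:15, 18:30-20:00 (subtract 2h to convert from UTC+2).
Maria in UTC: 09:00-15:45, 16:00-19:00 (subtract 2h to convert from UTC+2).
Divya ∩ Grace: 09:45-11:45, 12:45-14:30.
Divya ∩ Grace ∩ Hana: 09:45-11:45, 12:45-14:30.
Divya ∩ Grace ∩ Hana ∩ Oliver: 10:00-11:45, 12:45-14:30.
Divya ∩ Grace ∩ Hana ∩ Oliver ∩ Emeka: 10:00-11:45, 12:45-14:30.
Divya ∩ Grace ∩ Hana ∩ Oliver ∩ Emeka ∩ Maria: 10:00-11:45, 12:45-14:30.
The longest is 10:00-11:45 at 105 minutes.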